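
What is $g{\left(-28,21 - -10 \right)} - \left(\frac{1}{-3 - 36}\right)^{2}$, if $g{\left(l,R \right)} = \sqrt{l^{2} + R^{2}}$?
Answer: $- \frac{1}{1521} + \sqrt{1745} \approx 41.773$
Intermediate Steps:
$g{\left(l,R \right)} = \sqrt{R^{2} + l^{2}}$
$g{\left(-28,21 - -10 \right)} - \left(\frac{1}{-3 - 36}\right)^{2} = \sqrt{\left(21 - -10\right)^{2} + \left(-28\right)^{2}} - \left(\frac{1}{-3 - 36}\right)^{2} = \sqrt{\left(21 + 10\right)^{2} + 784} - \left(\frac{1}{-39}\right)^{2} = \sqrt{31^{2} + 784} - \left(- \frac{1}{39}\right)^{2} = \sqrt{961 + 784} - \frac{1}{1521} = \sqrt{1745} - \frac{1}{1521} = - \frac{1}{1521} + \sqrt{1745}$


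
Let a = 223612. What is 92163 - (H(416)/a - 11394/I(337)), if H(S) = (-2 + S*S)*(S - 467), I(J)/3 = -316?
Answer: 407144095674/4416337 ≈ 92191.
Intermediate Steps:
I(J) = -948 (I(J) = 3*(-316) = -948)
H(S) = (-467 + S)*(-2 + S²) (H(S) = (-2 + S²)*(-467 + S) = (-467 + S)*(-2 + S²))
92163 - (H(416)/a - 11394/I(337)) = 92163 - ((934 + 416³ - 467*416² - 2*416)/223612 - 11394/(-948)) = 92163 - ((934 + 71991296 - 467*173056 - 832)*(1/223612) - 11394*(-1/948)) = 92163 - ((934 + 71991296 - 80817152 - 832)*(1/223612) + 1899/158) = 92163 - (-8825754*1/223612 + 1899/158) = 92163 - (-4412877/111806 + 1899/158) = 92163 - 1*(-121228743/4416337) = 92163 + 121228743/4416337 = 407144095674/4416337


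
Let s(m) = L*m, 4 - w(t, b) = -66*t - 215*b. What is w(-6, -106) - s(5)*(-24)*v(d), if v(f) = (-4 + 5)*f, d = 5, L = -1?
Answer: -23782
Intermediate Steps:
w(t, b) = 4 + 66*t + 215*b (w(t, b) = 4 - (-66*t - 215*b) = 4 - (-215*b - 66*t) = 4 + (66*t + 215*b) = 4 + 66*t + 215*b)
s(m) = -m
v(f) = f (v(f) = 1*f = f)
w(-6, -106) - s(5)*(-24)*v(d) = (4 + 66*(-6) + 215*(-106)) - -1*5*(-24)*5 = (4 - 396 - 22790) - (-5*(-24))*5 = -23182 - 120*5 = -23182 - 1*600 = -23182 - 600 = -23782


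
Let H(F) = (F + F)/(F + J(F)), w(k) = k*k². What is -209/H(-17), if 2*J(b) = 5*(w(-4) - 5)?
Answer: -79211/68 ≈ -1164.9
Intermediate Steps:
w(k) = k³
J(b) = -345/2 (J(b) = (5*((-4)³ - 5))/2 = (5*(-64 - 5))/2 = (5*(-69))/2 = (½)*(-345) = -345/2)
H(F) = 2*F/(-345/2 + F) (H(F) = (F + F)/(F - 345/2) = (2*F)/(-345/2 + F) = 2*F/(-345/2 + F))
-209/H(-17) = -209/(4*(-17)/(-345 + 2*(-17))) = -209/(4*(-17)/(-345 - 34)) = -209/(4*(-17)/(-379)) = -209/(4*(-17)*(-1/379)) = -209/68/379 = -209*379/68 = -79211/68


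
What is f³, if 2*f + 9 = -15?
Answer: -1728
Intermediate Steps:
f = -12 (f = -9/2 + (½)*(-15) = -9/2 - 15/2 = -12)
f³ = (-12)³ = -1728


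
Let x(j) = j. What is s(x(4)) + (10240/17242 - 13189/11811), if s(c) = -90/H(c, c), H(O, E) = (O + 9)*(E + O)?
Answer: -7349980943/5294776812 ≈ -1.3882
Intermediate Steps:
H(O, E) = (9 + O)*(E + O)
s(c) = -90/(2*c² + 18*c) (s(c) = -90/(c² + 9*c + 9*c + c*c) = -90/(c² + 9*c + 9*c + c²) = -90/(2*c² + 18*c))
s(x(4)) + (10240/17242 - 13189/11811) = -45/(4*(9 + 4)) + (10240/17242 - 13189/11811) = -45*¼/13 + (10240*(1/17242) - 13189*1/11811) = -45*¼*1/13 + (5120/8621 - 13189/11811) = -45/52 - 53230049/101822631 = -7349980943/5294776812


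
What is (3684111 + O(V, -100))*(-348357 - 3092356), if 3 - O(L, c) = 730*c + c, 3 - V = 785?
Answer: -12927495053582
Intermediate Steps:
V = -782 (V = 3 - 1*785 = 3 - 785 = -782)
O(L, c) = 3 - 731*c (O(L, c) = 3 - (730*c + c) = 3 - 731*c)
(3684111 + O(V, -100))*(-348357 - 3092356) = (3684111 + (3 - 731*(-100)))*(-348357 - 3092356) = (3684111 + (3 + 73100))*(-3440713) = (3684111 + 73103)*(-3440713) = 3757214*(-3440713) = -12927495053582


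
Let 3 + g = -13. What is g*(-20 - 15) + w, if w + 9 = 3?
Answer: 554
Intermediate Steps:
w = -6 (w = -9 + 3 = -6)
g = -16 (g = -3 - 13 = -16)
g*(-20 - 15) + w = -16*(-20 - 15) - 6 = -16*(-35) - 6 = 560 - 6 = 554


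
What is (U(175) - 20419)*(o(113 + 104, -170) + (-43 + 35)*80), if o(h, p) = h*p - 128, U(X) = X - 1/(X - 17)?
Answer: 60225554437/79 ≈ 7.6235e+8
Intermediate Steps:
U(X) = X - 1/(-17 + X)
o(h, p) = -128 + h*p
(U(175) - 20419)*(o(113 + 104, -170) + (-43 + 35)*80) = ((-1 + 175**2 - 17*175)/(-17 + 175) - 20419)*((-128 + (113 + 104)*(-170)) + (-43 + 35)*80) = ((-1 + 30625 - 2975)/158 - 20419)*((-128 + 217*(-170)) - 8*80) = ((1/158)*27649 - 20419)*((-128 - 36890) - 640) = (27649/158 - 20419)*(-37018 - 640) = -3198553/158*(-37658) = 60225554437/79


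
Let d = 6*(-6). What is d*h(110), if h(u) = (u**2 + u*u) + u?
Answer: -875160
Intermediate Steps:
d = -36
h(u) = u + 2*u**2 (h(u) = (u**2 + u**2) + u = 2*u**2 + u = u + 2*u**2)
d*h(110) = -3960*(1 + 2*110) = -3960*(1 + 220) = -3960*221 = -36*24310 = -875160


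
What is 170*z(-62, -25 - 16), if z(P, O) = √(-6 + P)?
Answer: 340*I*√17 ≈ 1401.9*I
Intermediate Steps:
170*z(-62, -25 - 16) = 170*√(-6 - 62) = 170*√(-68) = 170*(2*I*√17) = 340*I*√17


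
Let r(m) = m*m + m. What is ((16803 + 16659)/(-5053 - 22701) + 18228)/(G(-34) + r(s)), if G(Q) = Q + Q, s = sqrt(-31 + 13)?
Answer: -252933225*I/(41631*sqrt(2) + 1193422*I) ≈ -211.42 - 10.43*I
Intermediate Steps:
s = 3*I*sqrt(2) (s = sqrt(-18) = 3*I*sqrt(2) ≈ 4.2426*I)
G(Q) = 2*Q
r(m) = m + m**2 (r(m) = m**2 + m = m + m**2)
((16803 + 16659)/(-5053 - 22701) + 18228)/(G(-34) + r(s)) = ((16803 + 16659)/(-5053 - 22701) + 18228)/(2*(-34) + (3*I*sqrt(2))*(1 + 3*I*sqrt(2))) = (33462/(-27754) + 18228)/(-68 + 3*I*sqrt(2)*(1 + 3*I*sqrt(2))) = (33462*(-1/27754) + 18228)/(-68 + 3*I*sqrt(2)*(1 + 3*I*sqrt(2))) = (-16731/13877 + 18228)/(-68 + 3*I*sqrt(2)*(1 + 3*I*sqrt(2))) = 252933225/(13877*(-68 + 3*I*sqrt(2)*(1 + 3*I*sqrt(2))))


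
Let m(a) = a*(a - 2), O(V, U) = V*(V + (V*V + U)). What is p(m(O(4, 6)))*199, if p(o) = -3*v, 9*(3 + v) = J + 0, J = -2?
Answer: 5771/3 ≈ 1923.7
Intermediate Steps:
O(V, U) = V*(U + V + V²) (O(V, U) = V*(V + (V² + U)) = V*(V + (U + V²)) = V*(U + V + V²))
m(a) = a*(-2 + a)
v = -29/9 (v = -3 + (-2 + 0)/9 = -3 + (⅑)*(-2) = -3 - 2/9 = -29/9 ≈ -3.2222)
p(o) = 29/3 (p(o) = -3*(-29/9) = 29/3)
p(m(O(4, 6)))*199 = (29/3)*199 = 5771/3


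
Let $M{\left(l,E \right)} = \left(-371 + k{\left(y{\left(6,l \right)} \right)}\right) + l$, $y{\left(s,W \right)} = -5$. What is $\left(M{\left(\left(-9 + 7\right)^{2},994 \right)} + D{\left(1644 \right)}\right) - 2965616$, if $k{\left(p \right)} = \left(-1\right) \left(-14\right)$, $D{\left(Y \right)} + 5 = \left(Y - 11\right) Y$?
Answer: $-281322$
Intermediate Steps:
$D{\left(Y \right)} = -5 + Y \left(-11 + Y\right)$ ($D{\left(Y \right)} = -5 + \left(Y - 11\right) Y = -5 + \left(-11 + Y\right) Y = -5 + Y \left(-11 + Y\right)$)
$k{\left(p \right)} = 14$
$M{\left(l,E \right)} = -357 + l$ ($M{\left(l,E \right)} = \left(-371 + 14\right) + l = -357 + l$)
$\left(M{\left(\left(-9 + 7\right)^{2},994 \right)} + D{\left(1644 \right)}\right) - 2965616 = \left(\left(-357 + \left(-9 + 7\right)^{2}\right) - \left(18089 - 2702736\right)\right) - 2965616 = \left(\left(-357 + \left(-2\right)^{2}\right) - -2684647\right) - 2965616 = \left(\left(-357 + 4\right) + 2684647\right) - 2965616 = \left(-353 + 2684647\right) - 2965616 = 2684294 - 2965616 = -281322$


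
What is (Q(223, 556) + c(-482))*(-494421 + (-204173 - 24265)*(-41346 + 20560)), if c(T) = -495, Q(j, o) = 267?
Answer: -1082502469116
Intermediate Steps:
(Q(223, 556) + c(-482))*(-494421 + (-204173 - 24265)*(-41346 + 20560)) = (267 - 495)*(-494421 + (-204173 - 24265)*(-41346 + 20560)) = -228*(-494421 - 228438*(-20786)) = -228*(-494421 + 4748312268) = -228*4747817847 = -1082502469116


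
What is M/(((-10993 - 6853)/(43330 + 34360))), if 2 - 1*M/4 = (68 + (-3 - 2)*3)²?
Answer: 436151660/8923 ≈ 48880.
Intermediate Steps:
M = -11228 (M = 8 - 4*(68 + (-3 - 2)*3)² = 8 - 4*(68 - 5*3)² = 8 - 4*(68 - 15)² = 8 - 4*53² = 8 - 4*2809 = 8 - 11236 = -11228)
M/(((-10993 - 6853)/(43330 + 34360))) = -11228*(43330 + 34360)/(-10993 - 6853) = -11228/((-17846/77690)) = -11228/((-17846*1/77690)) = -11228/(-8923/38845) = -11228*(-38845/8923) = 436151660/8923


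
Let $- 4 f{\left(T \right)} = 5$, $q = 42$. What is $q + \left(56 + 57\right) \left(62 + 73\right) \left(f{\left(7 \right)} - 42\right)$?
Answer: $- \frac{2638947}{4} \approx -6.5974 \cdot 10^{5}$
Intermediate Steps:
$f{\left(T \right)} = - \frac{5}{4}$ ($f{\left(T \right)} = \left(- \frac{1}{4}\right) 5 = - \frac{5}{4}$)
$q + \left(56 + 57\right) \left(62 + 73\right) \left(f{\left(7 \right)} - 42\right) = 42 + \left(56 + 57\right) \left(62 + 73\right) \left(- \frac{5}{4} - 42\right) = 42 + 113 \cdot 135 \left(- \frac{5}{4} - 42\right) = 42 + 15255 \left(- \frac{173}{4}\right) = 42 - \frac{2639115}{4} = - \frac{2638947}{4}$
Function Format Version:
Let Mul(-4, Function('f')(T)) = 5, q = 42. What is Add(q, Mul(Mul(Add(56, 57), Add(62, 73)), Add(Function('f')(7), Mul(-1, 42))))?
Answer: Rational(-2638947, 4) ≈ -6.5974e+5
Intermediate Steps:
Function('f')(T) = Rational(-5, 4) (Function('f')(T) = Mul(Rational(-1, 4), 5) = Rational(-5, 4))
Add(q, Mul(Mul(Add(56, 57), Add(62, 73)), Add(Function('f')(7), Mul(-1, 42)))) = Add(42, Mul(Mul(Add(56, 57), Add(62, 73)), Add(Rational(-5, 4), Mul(-1, 42)))) = Add(42, Mul(Mul(113, 135), Add(Rational(-5, 4), -42))) = Add(42, Mul(15255, Rational(-173, 4))) = Add(42, Rational(-2639115, 4)) = Rational(-2638947, 4)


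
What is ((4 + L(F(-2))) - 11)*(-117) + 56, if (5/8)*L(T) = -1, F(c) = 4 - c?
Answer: 5311/5 ≈ 1062.2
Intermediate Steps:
L(T) = -8/5 (L(T) = (8/5)*(-1) = -8/5)
((4 + L(F(-2))) - 11)*(-117) + 56 = ((4 - 8/5) - 11)*(-117) + 56 = (12/5 - 11)*(-117) + 56 = -43/5*(-117) + 56 = 5031/5 + 56 = 5311/5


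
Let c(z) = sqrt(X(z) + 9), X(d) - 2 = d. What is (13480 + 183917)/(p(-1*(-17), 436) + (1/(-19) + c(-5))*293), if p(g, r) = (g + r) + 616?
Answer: 37539184887/107385695 - 20879272881*sqrt(6)/214771390 ≈ 111.44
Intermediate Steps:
X(d) = 2 + d
c(z) = sqrt(11 + z) (c(z) = sqrt((2 + z) + 9) = sqrt(11 + z))
p(g, r) = 616 + g + r
(13480 + 183917)/(p(-1*(-17), 436) + (1/(-19) + c(-5))*293) = (13480 + 183917)/((616 - 1*(-17) + 436) + (1/(-19) + sqrt(11 - 5))*293) = 197397/((616 + 17 + 436) + (-1/19 + sqrt(6))*293) = 197397/(1069 + (-293/19 + 293*sqrt(6))) = 197397/(20018/19 + 293*sqrt(6))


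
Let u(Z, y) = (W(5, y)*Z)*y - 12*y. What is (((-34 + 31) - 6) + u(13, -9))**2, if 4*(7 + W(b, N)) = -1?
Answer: 14356521/16 ≈ 8.9728e+5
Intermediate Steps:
W(b, N) = -29/4 (W(b, N) = -7 + (1/4)*(-1) = -7 - 1/4 = -29/4)
u(Z, y) = -12*y - 29*Z*y/4 (u(Z, y) = (-29*Z/4)*y - 12*y = -29*Z*y/4 - 12*y = -12*y - 29*Z*y/4)
(((-34 + 31) - 6) + u(13, -9))**2 = (((-34 + 31) - 6) + (1/4)*(-9)*(-48 - 29*13))**2 = ((-3 - 6) + (1/4)*(-9)*(-48 - 377))**2 = (-9 + (1/4)*(-9)*(-425))**2 = (-9 + 3825/4)**2 = (3789/4)**2 = 14356521/16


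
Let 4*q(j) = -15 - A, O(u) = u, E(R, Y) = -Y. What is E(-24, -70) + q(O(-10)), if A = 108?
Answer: 157/4 ≈ 39.250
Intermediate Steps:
q(j) = -123/4 (q(j) = (-15 - 1*108)/4 = (-15 - 108)/4 = (¼)*(-123) = -123/4)
E(-24, -70) + q(O(-10)) = -1*(-70) - 123/4 = 70 - 123/4 = 157/4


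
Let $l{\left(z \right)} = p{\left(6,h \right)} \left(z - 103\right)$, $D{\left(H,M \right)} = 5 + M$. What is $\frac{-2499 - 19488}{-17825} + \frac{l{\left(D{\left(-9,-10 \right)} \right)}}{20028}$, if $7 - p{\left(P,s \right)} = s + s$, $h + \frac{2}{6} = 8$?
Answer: $\frac{38033178}{29749925} \approx 1.2784$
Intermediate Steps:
$h = \frac{23}{3}$ ($h = - \frac{1}{3} + 8 = \frac{23}{3} \approx 7.6667$)
$p{\left(P,s \right)} = 7 - 2 s$ ($p{\left(P,s \right)} = 7 - \left(s + s\right) = 7 - 2 s$)
$l{\left(z \right)} = \frac{2575}{3} - \frac{25 z}{3}$ ($l{\left(z \right)} = \left(7 - \frac{46}{3}\right) \left(z - 103\right) = \left(7 - \frac{46}{3}\right) \left(-103 + z\right) = - \frac{25 \left(-103 + z\right)}{3} = \frac{2575}{3} - \frac{25 z}{3}$)
$\frac{-2499 - 19488}{-17825} + \frac{l{\left(D{\left(-9,-10 \right)} \right)}}{20028} = \frac{-2499 - 19488}{-17825} + \frac{\frac{2575}{3} - \frac{25 \left(5 - 10\right)}{3}}{20028} = \left(-21987\right) \left(- \frac{1}{17825}\right) + \left(\frac{2575}{3} - - \frac{125}{3}\right) \frac{1}{20028} = \frac{21987}{17825} + \left(\frac{2575}{3} + \frac{125}{3}\right) \frac{1}{20028} = \frac{21987}{17825} + 900 \cdot \frac{1}{20028} = \frac{21987}{17825} + \frac{75}{1669} = \frac{38033178}{29749925}$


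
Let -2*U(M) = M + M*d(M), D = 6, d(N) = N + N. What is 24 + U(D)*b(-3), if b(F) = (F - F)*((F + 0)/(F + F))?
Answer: 24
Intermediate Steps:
d(N) = 2*N
U(M) = -M² - M/2 (U(M) = -(M + M*(2*M))/2 = -(M + 2*M²)/2 = -M² - M/2)
b(F) = 0 (b(F) = 0*(F/((2*F))) = 0*(F*(1/(2*F))) = 0*(½) = 0)
24 + U(D)*b(-3) = 24 - 1*6*(½ + 6)*0 = 24 - 1*6*13/2*0 = 24 - 39*0 = 24 + 0 = 24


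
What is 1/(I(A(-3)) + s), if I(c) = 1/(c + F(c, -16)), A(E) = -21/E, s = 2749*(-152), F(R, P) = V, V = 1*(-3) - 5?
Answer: -1/417849 ≈ -2.3932e-6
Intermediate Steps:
V = -8 (V = -3 - 5 = -8)
F(R, P) = -8
s = -417848
I(c) = 1/(-8 + c) (I(c) = 1/(c - 8) = 1/(-8 + c))
1/(I(A(-3)) + s) = 1/(1/(-8 - 21/(-3)) - 417848) = 1/(1/(-8 - 21*(-⅓)) - 417848) = 1/(1/(-8 + 7) - 417848) = 1/(1/(-1) - 417848) = 1/(-1 - 417848) = 1/(-417849) = -1/417849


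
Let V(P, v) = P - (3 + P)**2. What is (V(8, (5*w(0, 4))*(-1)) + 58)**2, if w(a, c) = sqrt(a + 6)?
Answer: 3025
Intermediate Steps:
w(a, c) = sqrt(6 + a)
(V(8, (5*w(0, 4))*(-1)) + 58)**2 = ((8 - (3 + 8)**2) + 58)**2 = ((8 - 1*11**2) + 58)**2 = ((8 - 1*121) + 58)**2 = ((8 - 121) + 58)**2 = (-113 + 58)**2 = (-55)**2 = 3025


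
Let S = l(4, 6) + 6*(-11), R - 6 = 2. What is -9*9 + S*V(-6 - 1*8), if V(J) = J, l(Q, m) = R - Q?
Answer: 787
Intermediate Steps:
R = 8 (R = 6 + 2 = 8)
l(Q, m) = 8 - Q
S = -62 (S = (8 - 1*4) + 6*(-11) = (8 - 4) - 66 = 4 - 66 = -62)
-9*9 + S*V(-6 - 1*8) = -9*9 - 62*(-6 - 1*8) = -81 - 62*(-6 - 8) = -81 - 62*(-14) = -81 + 868 = 787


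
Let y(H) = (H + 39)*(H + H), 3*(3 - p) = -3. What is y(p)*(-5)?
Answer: -1720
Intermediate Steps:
p = 4 (p = 3 - 1/3*(-3) = 3 + 1 = 4)
y(H) = 2*H*(39 + H) (y(H) = (39 + H)*(2*H) = 2*H*(39 + H))
y(p)*(-5) = (2*4*(39 + 4))*(-5) = (2*4*43)*(-5) = 344*(-5) = -1720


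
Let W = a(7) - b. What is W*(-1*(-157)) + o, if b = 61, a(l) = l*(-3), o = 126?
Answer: -12748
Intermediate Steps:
a(l) = -3*l
W = -82 (W = -3*7 - 1*61 = -21 - 61 = -82)
W*(-1*(-157)) + o = -(-82)*(-157) + 126 = -82*157 + 126 = -12874 + 126 = -12748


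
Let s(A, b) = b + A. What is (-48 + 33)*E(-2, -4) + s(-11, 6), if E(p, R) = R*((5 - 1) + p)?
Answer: 115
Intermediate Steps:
E(p, R) = R*(4 + p)
s(A, b) = A + b
(-48 + 33)*E(-2, -4) + s(-11, 6) = (-48 + 33)*(-4*(4 - 2)) + (-11 + 6) = -(-60)*2 - 5 = -15*(-8) - 5 = 120 - 5 = 115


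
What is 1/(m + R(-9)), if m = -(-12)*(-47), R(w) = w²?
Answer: -1/483 ≈ -0.0020704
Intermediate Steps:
m = -564 (m = -3*188 = -564)
1/(m + R(-9)) = 1/(-564 + (-9)²) = 1/(-564 + 81) = 1/(-483) = -1/483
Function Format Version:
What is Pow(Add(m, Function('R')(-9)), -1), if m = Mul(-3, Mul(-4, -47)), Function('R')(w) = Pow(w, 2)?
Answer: Rational(-1, 483) ≈ -0.0020704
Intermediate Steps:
m = -564 (m = Mul(-3, 188) = -564)
Pow(Add(m, Function('R')(-9)), -1) = Pow(Add(-564, Pow(-9, 2)), -1) = Pow(Add(-564, 81), -1) = Pow(-483, -1) = Rational(-1, 483)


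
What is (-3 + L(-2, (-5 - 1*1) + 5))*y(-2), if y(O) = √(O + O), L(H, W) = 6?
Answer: 6*I ≈ 6.0*I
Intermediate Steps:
y(O) = √2*√O (y(O) = √(2*O) = √2*√O)
(-3 + L(-2, (-5 - 1*1) + 5))*y(-2) = (-3 + 6)*(√2*√(-2)) = 3*(√2*(I*√2)) = 3*(2*I) = 6*I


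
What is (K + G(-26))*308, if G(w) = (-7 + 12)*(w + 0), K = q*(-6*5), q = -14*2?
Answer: 218680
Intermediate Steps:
q = -28
K = 840 (K = -(-168)*5 = -28*(-30) = 840)
G(w) = 5*w
(K + G(-26))*308 = (840 + 5*(-26))*308 = (840 - 130)*308 = 710*308 = 218680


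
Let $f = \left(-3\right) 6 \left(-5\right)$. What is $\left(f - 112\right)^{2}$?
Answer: $484$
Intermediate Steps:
$f = 90$ ($f = \left(-18\right) \left(-5\right) = 90$)
$\left(f - 112\right)^{2} = \left(90 - 112\right)^{2} = \left(-22\right)^{2} = 484$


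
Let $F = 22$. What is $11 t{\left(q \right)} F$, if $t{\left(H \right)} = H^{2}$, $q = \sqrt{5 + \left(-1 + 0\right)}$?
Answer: $968$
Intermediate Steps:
$q = 2$ ($q = \sqrt{5 - 1} = \sqrt{4} = 2$)
$11 t{\left(q \right)} F = 11 \cdot 2^{2} \cdot 22 = 11 \cdot 4 \cdot 22 = 44 \cdot 22 = 968$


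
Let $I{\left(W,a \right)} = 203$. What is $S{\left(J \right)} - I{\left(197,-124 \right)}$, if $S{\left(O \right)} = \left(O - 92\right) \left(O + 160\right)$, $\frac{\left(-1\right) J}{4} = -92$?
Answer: $145525$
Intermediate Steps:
$J = 368$ ($J = \left(-4\right) \left(-92\right) = 368$)
$S{\left(O \right)} = \left(-92 + O\right) \left(160 + O\right)$
$S{\left(J \right)} - I{\left(197,-124 \right)} = \left(-14720 + 368^{2} + 68 \cdot 368\right) - 203 = \left(-14720 + 135424 + 25024\right) - 203 = 145728 - 203 = 145525$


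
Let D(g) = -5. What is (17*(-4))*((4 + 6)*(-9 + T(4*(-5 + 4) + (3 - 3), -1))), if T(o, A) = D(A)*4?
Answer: 19720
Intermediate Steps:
T(o, A) = -20 (T(o, A) = -5*4 = -20)
(17*(-4))*((4 + 6)*(-9 + T(4*(-5 + 4) + (3 - 3), -1))) = (17*(-4))*((4 + 6)*(-9 - 20)) = -680*(-29) = -68*(-290) = 19720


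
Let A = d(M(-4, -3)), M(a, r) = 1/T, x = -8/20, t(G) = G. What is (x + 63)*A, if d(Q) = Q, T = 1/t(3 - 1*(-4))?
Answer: 2191/5 ≈ 438.20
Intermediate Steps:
T = 1/7 (T = 1/(3 - 1*(-4)) = 1/(3 + 4) = 1/7 ≈ 0.14286)
x = -2/5 (x = -8*1/20 = -2/5 ≈ -0.40000)
M(a, r) = 7 (M(a, r) = 1/(1/7) = 7)
A = 7
(x + 63)*A = (-2/5 + 63)*7 = (313/5)*7 = 2191/5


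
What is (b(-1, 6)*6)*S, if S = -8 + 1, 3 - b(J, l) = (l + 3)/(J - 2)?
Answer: -252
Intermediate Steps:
b(J, l) = 3 - (3 + l)/(-2 + J) (b(J, l) = 3 - (l + 3)/(J - 2) = 3 - (3 + l)/(-2 + J))
S = -7
(b(-1, 6)*6)*S = (((-9 - 1*6 + 3*(-1))/(-2 - 1))*6)*(-7) = (((-9 - 6 - 3)/(-3))*6)*(-7) = (-⅓*(-18)*6)*(-7) = (6*6)*(-7) = 36*(-7) = -252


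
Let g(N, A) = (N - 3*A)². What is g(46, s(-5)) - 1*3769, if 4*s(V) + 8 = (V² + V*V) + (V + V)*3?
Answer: -2400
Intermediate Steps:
s(V) = -2 + V²/2 + 3*V/2 (s(V) = -2 + ((V² + V*V) + (V + V)*3)/4 = -2 + ((V² + V²) + (2*V)*3)/4 = -2 + (2*V² + 6*V)/4 = -2 + (V²/2 + 3*V/2) = -2 + V²/2 + 3*V/2)
g(46, s(-5)) - 1*3769 = (-1*46 + 3*(-2 + (½)*(-5)² + (3/2)*(-5)))² - 1*3769 = (-46 + 3*(-2 + (½)*25 - 15/2))² - 3769 = (-46 + 3*(-2 + 25/2 - 15/2))² - 3769 = (-46 + 3*3)² - 3769 = (-46 + 9)² - 3769 = (-37)² - 3769 = 1369 - 3769 = -2400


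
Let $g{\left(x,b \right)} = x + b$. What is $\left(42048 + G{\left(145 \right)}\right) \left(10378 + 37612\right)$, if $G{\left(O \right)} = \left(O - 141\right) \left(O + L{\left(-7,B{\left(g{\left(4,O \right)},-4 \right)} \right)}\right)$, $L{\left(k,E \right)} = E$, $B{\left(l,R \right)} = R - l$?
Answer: $2016347840$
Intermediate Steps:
$g{\left(x,b \right)} = b + x$
$G{\left(O \right)} = 1128 - 8 O$ ($G{\left(O \right)} = \left(O - 141\right) \left(O - \left(8 + O\right)\right) = \left(-141 + O\right) \left(O - \left(8 + O\right)\right) = \left(-141 + O\right) \left(-8\right) = 1128 - 8 O$)
$\left(42048 + G{\left(145 \right)}\right) \left(10378 + 37612\right) = \left(42048 + \left(1128 - 1160\right)\right) \left(10378 + 37612\right) = \left(42048 + \left(1128 - 1160\right)\right) 47990 = \left(42048 - 32\right) 47990 = 42016 \cdot 47990 = 2016347840$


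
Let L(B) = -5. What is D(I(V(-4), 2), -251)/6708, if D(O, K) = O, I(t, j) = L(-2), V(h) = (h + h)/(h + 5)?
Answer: -5/6708 ≈ -0.00074538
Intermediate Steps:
V(h) = 2*h/(5 + h) (V(h) = (2*h)/(5 + h) = 2*h/(5 + h))
I(t, j) = -5
D(I(V(-4), 2), -251)/6708 = -5/6708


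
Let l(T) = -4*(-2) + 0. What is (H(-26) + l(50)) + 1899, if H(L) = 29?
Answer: 1936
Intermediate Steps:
l(T) = 8 (l(T) = 8 + 0 = 8)
(H(-26) + l(50)) + 1899 = (29 + 8) + 1899 = 37 + 1899 = 1936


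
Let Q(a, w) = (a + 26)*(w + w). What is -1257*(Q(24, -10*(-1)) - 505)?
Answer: -622215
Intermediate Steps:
Q(a, w) = 2*w*(26 + a) (Q(a, w) = (26 + a)*(2*w) = 2*w*(26 + a))
-1257*(Q(24, -10*(-1)) - 505) = -1257*(2*(-10*(-1))*(26 + 24) - 505) = -1257*(2*10*50 - 505) = -1257*(1000 - 505) = -1257*495 = -622215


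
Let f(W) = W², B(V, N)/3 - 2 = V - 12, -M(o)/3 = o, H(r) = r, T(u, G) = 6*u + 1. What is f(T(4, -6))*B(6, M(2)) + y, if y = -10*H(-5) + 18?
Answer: -7432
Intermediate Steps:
T(u, G) = 1 + 6*u
M(o) = -3*o
y = 68 (y = -10*(-5) + 18 = 50 + 18 = 68)
B(V, N) = -30 + 3*V (B(V, N) = 6 + 3*(V - 12) = 6 + 3*(-12 + V) = 6 + (-36 + 3*V) = -30 + 3*V)
f(T(4, -6))*B(6, M(2)) + y = (1 + 6*4)²*(-30 + 3*6) + 68 = (1 + 24)²*(-30 + 18) + 68 = 25²*(-12) + 68 = 625*(-12) + 68 = -7500 + 68 = -7432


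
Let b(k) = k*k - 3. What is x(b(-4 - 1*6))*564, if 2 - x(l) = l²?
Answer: -5305548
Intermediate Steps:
b(k) = -3 + k² (b(k) = k² - 3 = -3 + k²)
x(l) = 2 - l²
x(b(-4 - 1*6))*564 = (2 - (-3 + (-4 - 1*6)²)²)*564 = (2 - (-3 + (-4 - 6)²)²)*564 = (2 - (-3 + (-10)²)²)*564 = (2 - (-3 + 100)²)*564 = (2 - 1*97²)*564 = (2 - 1*9409)*564 = (2 - 9409)*564 = -9407*564 = -5305548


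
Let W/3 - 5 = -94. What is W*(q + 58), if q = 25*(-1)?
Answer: -8811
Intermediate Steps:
W = -267 (W = 15 + 3*(-94) = 15 - 282 = -267)
q = -25
W*(q + 58) = -267*(-25 + 58) = -267*33 = -8811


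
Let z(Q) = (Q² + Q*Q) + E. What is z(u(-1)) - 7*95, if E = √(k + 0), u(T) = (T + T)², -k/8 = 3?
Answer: -633 + 2*I*√6 ≈ -633.0 + 4.899*I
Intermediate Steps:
k = -24 (k = -8*3 = -24)
u(T) = 4*T² (u(T) = (2*T)² = 4*T²)
E = 2*I*√6 (E = √(-24 + 0) = √(-24) = 2*I*√6 ≈ 4.899*I)
z(Q) = 2*Q² + 2*I*√6 (z(Q) = (Q² + Q*Q) + 2*I*√6 = (Q² + Q²) + 2*I*√6 = 2*Q² + 2*I*√6)
z(u(-1)) - 7*95 = (2*(4*(-1)²)² + 2*I*√6) - 7*95 = (2*(4*1)² + 2*I*√6) - 665 = (2*4² + 2*I*√6) - 665 = (2*16 + 2*I*√6) - 665 = (32 + 2*I*√6) - 665 = -633 + 2*I*√6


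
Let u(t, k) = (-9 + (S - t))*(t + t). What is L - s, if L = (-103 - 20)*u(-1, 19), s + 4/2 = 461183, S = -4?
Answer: -464133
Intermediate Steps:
s = 461181 (s = -2 + 461183 = 461181)
u(t, k) = 2*t*(-13 - t) (u(t, k) = (-9 + (-4 - t))*(t + t) = (-13 - t)*(2*t) = 2*t*(-13 - t))
L = -2952 (L = (-103 - 20)*(-2*(-1)*(13 - 1)) = -(-246)*(-1)*12 = -123*24 = -2952)
L - s = -2952 - 1*461181 = -2952 - 461181 = -464133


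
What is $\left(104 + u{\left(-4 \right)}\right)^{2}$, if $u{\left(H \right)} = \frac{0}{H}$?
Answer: $10816$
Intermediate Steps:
$u{\left(H \right)} = 0$
$\left(104 + u{\left(-4 \right)}\right)^{2} = \left(104 + 0\right)^{2} = 104^{2} = 10816$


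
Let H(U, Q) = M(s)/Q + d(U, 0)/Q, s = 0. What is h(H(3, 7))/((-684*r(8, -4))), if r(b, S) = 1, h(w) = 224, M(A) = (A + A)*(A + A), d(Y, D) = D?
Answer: -56/171 ≈ -0.32749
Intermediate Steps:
M(A) = 4*A² (M(A) = (2*A)*(2*A) = 4*A²)
H(U, Q) = 0 (H(U, Q) = (4*0²)/Q + 0/Q = (4*0)/Q + 0 = 0/Q + 0 = 0 + 0 = 0)
h(H(3, 7))/((-684*r(8, -4))) = 224/((-684*1)) = 224/(-684) = 224*(-1/684) = -56/171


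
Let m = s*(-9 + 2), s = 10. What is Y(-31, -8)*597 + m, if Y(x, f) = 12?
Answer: 7094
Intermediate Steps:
m = -70 (m = 10*(-9 + 2) = 10*(-7) = -70)
Y(-31, -8)*597 + m = 12*597 - 70 = 7164 - 70 = 7094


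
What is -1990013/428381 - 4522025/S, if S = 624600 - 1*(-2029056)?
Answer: -7217959529053/1136775810936 ≈ -6.3495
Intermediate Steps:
S = 2653656 (S = 624600 + 2029056 = 2653656)
-1990013/428381 - 4522025/S = -1990013/428381 - 4522025/2653656 = -7217959529053/1136775810936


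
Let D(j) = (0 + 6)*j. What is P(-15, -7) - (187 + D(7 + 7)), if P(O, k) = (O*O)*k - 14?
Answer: -1860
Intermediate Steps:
D(j) = 6*j
P(O, k) = -14 + k*O² (P(O, k) = O²*k - 14 = k*O² - 14 = -14 + k*O²)
P(-15, -7) - (187 + D(7 + 7)) = (-14 - 7*(-15)²) - (187 + 6*(7 + 7)) = (-14 - 7*225) - (187 + 6*14) = (-14 - 1575) - (187 + 84) = -1589 - 1*271 = -1589 - 271 = -1860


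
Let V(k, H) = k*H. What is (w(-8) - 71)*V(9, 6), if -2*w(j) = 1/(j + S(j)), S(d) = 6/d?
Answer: -134082/35 ≈ -3830.9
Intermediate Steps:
V(k, H) = H*k
w(j) = -1/(2*(j + 6/j))
(w(-8) - 71)*V(9, 6) = (-1*(-8)/(12 + 2*(-8)²) - 71)*(6*9) = (-1*(-8)/(12 + 2*64) - 71)*54 = (-1*(-8)/(12 + 128) - 71)*54 = (-1*(-8)/140 - 71)*54 = (-1*(-8)*1/140 - 71)*54 = (2/35 - 71)*54 = -2483/35*54 = -134082/35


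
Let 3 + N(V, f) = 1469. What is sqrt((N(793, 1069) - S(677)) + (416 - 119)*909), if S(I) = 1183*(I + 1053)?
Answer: 3*I*sqrt(197239) ≈ 1332.3*I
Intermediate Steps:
N(V, f) = 1466 (N(V, f) = -3 + 1469 = 1466)
S(I) = 1245699 + 1183*I (S(I) = 1183*(1053 + I) = 1245699 + 1183*I)
sqrt((N(793, 1069) - S(677)) + (416 - 119)*909) = sqrt((1466 - (1245699 + 1183*677)) + (416 - 119)*909) = sqrt((1466 - (1245699 + 800891)) + 297*909) = sqrt((1466 - 1*2046590) + 269973) = sqrt((1466 - 2046590) + 269973) = sqrt(-2045124 + 269973) = sqrt(-1775151) = 3*I*sqrt(197239)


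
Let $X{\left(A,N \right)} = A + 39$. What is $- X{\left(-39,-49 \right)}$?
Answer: $0$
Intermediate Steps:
$X{\left(A,N \right)} = 39 + A$
$- X{\left(-39,-49 \right)} = - (39 - 39) = \left(-1\right) 0 = 0$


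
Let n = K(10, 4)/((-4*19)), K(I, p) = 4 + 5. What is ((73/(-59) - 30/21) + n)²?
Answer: 7637536449/985206544 ≈ 7.7522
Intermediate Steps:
K(I, p) = 9
n = -9/76 (n = 9/((-4*19)) = 9/(-76) = 9*(-1/76) = -9/76 ≈ -0.11842)
((73/(-59) - 30/21) + n)² = ((73/(-59) - 30/21) - 9/76)² = ((73*(-1/59) - 30*1/21) - 9/76)² = ((-73/59 - 10/7) - 9/76)² = (-1101/413 - 9/76)² = (-87393/31388)² = 7637536449/985206544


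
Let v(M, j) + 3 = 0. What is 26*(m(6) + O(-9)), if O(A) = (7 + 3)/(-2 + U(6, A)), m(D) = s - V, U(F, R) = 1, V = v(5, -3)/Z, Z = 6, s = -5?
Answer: -377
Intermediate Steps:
v(M, j) = -3 (v(M, j) = -3 + 0 = -3)
V = -½ (V = -3/6 = -3*⅙ = -½ ≈ -0.50000)
m(D) = -9/2 (m(D) = -5 - 1*(-½) = -5 + ½ = -9/2)
O(A) = -10 (O(A) = (7 + 3)/(-2 + 1) = 10/(-1) = 10*(-1) = -10)
26*(m(6) + O(-9)) = 26*(-9/2 - 10) = 26*(-29/2) = -377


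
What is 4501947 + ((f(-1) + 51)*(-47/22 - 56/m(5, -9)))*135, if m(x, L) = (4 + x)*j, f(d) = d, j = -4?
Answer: 49478292/11 ≈ 4.4980e+6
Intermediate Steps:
m(x, L) = -16 - 4*x (m(x, L) = (4 + x)*(-4) = -16 - 4*x)
4501947 + ((f(-1) + 51)*(-47/22 - 56/m(5, -9)))*135 = 4501947 + ((-1 + 51)*(-47/22 - 56/(-16 - 4*5)))*135 = 4501947 + (50*(-47*1/22 - 56/(-16 - 20)))*135 = 4501947 + (50*(-47/22 - 56/(-36)))*135 = 4501947 + (50*(-47/22 - 56*(-1/36)))*135 = 4501947 + (50*(-47/22 + 14/9))*135 = 4501947 + (50*(-115/198))*135 = 4501947 - 2875/99*135 = 4501947 - 43125/11 = 49478292/11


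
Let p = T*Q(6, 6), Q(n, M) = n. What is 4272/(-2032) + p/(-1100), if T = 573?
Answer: -365163/69850 ≈ -5.2278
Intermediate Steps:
p = 3438 (p = 573*6 = 3438)
4272/(-2032) + p/(-1100) = 4272/(-2032) + 3438/(-1100) = 4272*(-1/2032) + 3438*(-1/1100) = -267/127 - 1719/550 = -365163/69850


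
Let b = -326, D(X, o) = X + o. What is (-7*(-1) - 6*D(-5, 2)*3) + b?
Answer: -265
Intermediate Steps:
(-7*(-1) - 6*D(-5, 2)*3) + b = (-7*(-1) - 6*(-5 + 2)*3) - 326 = (7 - 6*(-3)*3) - 326 = (7 + 18*3) - 326 = (7 + 54) - 326 = 61 - 326 = -265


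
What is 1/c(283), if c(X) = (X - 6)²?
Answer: 1/76729 ≈ 1.3033e-5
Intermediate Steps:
c(X) = (-6 + X)²
1/c(283) = 1/((-6 + 283)²) = 1/(277²) = 1/76729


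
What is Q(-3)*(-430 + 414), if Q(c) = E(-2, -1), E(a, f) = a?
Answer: 32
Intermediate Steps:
Q(c) = -2
Q(-3)*(-430 + 414) = -2*(-430 + 414) = -2*(-16) = 32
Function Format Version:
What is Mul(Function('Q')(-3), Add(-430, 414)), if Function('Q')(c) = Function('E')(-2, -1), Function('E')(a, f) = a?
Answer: 32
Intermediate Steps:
Function('Q')(c) = -2
Mul(Function('Q')(-3), Add(-430, 414)) = Mul(-2, Add(-430, 414)) = Mul(-2, -16) = 32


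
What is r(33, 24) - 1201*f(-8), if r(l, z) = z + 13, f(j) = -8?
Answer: 9645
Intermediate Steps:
r(l, z) = 13 + z
r(33, 24) - 1201*f(-8) = (13 + 24) - 1201*(-8) = 37 + 9608 = 9645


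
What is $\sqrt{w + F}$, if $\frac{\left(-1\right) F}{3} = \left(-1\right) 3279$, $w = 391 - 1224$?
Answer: $2 \sqrt{2251} \approx 94.889$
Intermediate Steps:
$w = -833$
$F = 9837$ ($F = - 3 \left(\left(-1\right) 3279\right) = \left(-3\right) \left(-3279\right) = 9837$)
$\sqrt{w + F} = \sqrt{-833 + 9837} = \sqrt{9004} = 2 \sqrt{2251}$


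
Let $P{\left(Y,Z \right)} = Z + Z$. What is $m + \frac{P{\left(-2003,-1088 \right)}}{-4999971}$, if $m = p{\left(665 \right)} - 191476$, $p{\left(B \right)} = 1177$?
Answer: $- \frac{951489479153}{4999971} \approx -1.903 \cdot 10^{5}$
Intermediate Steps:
$P{\left(Y,Z \right)} = 2 Z$
$m = -190299$ ($m = 1177 - 191476 = -190299$)
$m + \frac{P{\left(-2003,-1088 \right)}}{-4999971} = -190299 + \frac{2 \left(-1088\right)}{-4999971} = -190299 - - \frac{2176}{4999971} = -190299 + \frac{2176}{4999971} = - \frac{951489479153}{4999971}$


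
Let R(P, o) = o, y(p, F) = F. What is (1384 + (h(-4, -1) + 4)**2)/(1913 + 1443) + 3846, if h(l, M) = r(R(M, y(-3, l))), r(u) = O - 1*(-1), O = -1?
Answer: 3227144/839 ≈ 3846.4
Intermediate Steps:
r(u) = 0 (r(u) = -1 - 1*(-1) = -1 + 1 = 0)
h(l, M) = 0
(1384 + (h(-4, -1) + 4)**2)/(1913 + 1443) + 3846 = (1384 + (0 + 4)**2)/(1913 + 1443) + 3846 = (1384 + 4**2)/3356 + 3846 = (1384 + 16)*(1/3356) + 3846 = 1400*(1/3356) + 3846 = 350/839 + 3846 = 3227144/839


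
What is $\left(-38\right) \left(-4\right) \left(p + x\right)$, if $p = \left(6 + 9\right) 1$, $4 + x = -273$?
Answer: $-39824$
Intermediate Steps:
$x = -277$ ($x = -4 - 273 = -277$)
$p = 15$ ($p = 15 \cdot 1 = 15$)
$\left(-38\right) \left(-4\right) \left(p + x\right) = \left(-38\right) \left(-4\right) \left(15 - 277\right) = 152 \left(-262\right) = -39824$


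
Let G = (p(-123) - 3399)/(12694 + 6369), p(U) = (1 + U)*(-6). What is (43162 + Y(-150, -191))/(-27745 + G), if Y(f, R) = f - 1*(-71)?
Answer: -821291229/528905602 ≈ -1.5528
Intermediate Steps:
p(U) = -6 - 6*U
Y(f, R) = 71 + f (Y(f, R) = f + 71 = 71 + f)
G = -2667/19063 (G = ((-6 - 6*(-123)) - 3399)/(12694 + 6369) = ((-6 + 738) - 3399)/19063 = (732 - 3399)*(1/19063) = -2667*1/19063 = -2667/19063 ≈ -0.13990)
(43162 + Y(-150, -191))/(-27745 + G) = (43162 + (71 - 150))/(-27745 - 2667/19063) = (43162 - 79)/(-528905602/19063) = 43083*(-19063/528905602) = -821291229/528905602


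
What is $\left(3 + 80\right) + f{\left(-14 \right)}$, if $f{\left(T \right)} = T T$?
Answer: $279$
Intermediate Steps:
$f{\left(T \right)} = T^{2}$
$\left(3 + 80\right) + f{\left(-14 \right)} = \left(3 + 80\right) + \left(-14\right)^{2} = 83 + 196 = 279$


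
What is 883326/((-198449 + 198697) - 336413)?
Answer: -294442/112055 ≈ -2.6277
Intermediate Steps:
883326/((-198449 + 198697) - 336413) = 883326/(248 - 336413) = 883326/(-336165) = 883326*(-1/336165) = -294442/112055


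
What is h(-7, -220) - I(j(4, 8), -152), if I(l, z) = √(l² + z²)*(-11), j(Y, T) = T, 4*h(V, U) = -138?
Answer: -69/2 + 88*√362 ≈ 1639.8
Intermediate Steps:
h(V, U) = -69/2 (h(V, U) = (¼)*(-138) = -69/2)
I(l, z) = -11*√(l² + z²)
h(-7, -220) - I(j(4, 8), -152) = -69/2 - (-11)*√(8² + (-152)²) = -69/2 - (-11)*√(64 + 23104) = -69/2 - (-11)*√23168 = -69/2 - (-11)*8*√362 = -69/2 - (-88)*√362 = -69/2 + 88*√362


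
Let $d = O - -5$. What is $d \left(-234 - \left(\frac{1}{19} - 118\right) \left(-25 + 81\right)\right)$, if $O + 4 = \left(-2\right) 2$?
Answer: $- \frac{363150}{19} \approx -19113.0$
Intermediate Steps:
$O = -8$ ($O = -4 - 4 = -8$)
$d = -3$ ($d = -8 - -5 = -8 + 5 = -3$)
$d \left(-234 - \left(\frac{1}{19} - 118\right) \left(-25 + 81\right)\right) = - 3 \left(-234 - \left(\frac{1}{19} - 118\right) \left(-25 + 81\right)\right) = - 3 \left(-234 - \left(\frac{1}{19} - 118\right) 56\right) = - 3 \left(-234 - \left(- \frac{2241}{19}\right) 56\right) = - 3 \left(-234 - - \frac{125496}{19}\right) = - 3 \left(-234 + \frac{125496}{19}\right) = \left(-3\right) \frac{121050}{19} = - \frac{363150}{19}$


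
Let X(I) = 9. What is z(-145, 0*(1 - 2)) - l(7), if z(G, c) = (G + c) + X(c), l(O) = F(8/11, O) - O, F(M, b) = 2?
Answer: -131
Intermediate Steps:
l(O) = 2 - O
z(G, c) = 9 + G + c (z(G, c) = (G + c) + 9 = 9 + G + c)
z(-145, 0*(1 - 2)) - l(7) = (9 - 145 + 0*(1 - 2)) - (2 - 1*7) = (9 - 145 + 0*(-1)) - (2 - 7) = (9 - 145 + 0) - 1*(-5) = -136 + 5 = -131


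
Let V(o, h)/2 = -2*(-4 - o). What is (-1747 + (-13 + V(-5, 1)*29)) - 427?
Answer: -2303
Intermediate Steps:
V(o, h) = 16 + 4*o (V(o, h) = 2*(-2*(-4 - o)) = 2*(8 + 2*o) = 16 + 4*o)
(-1747 + (-13 + V(-5, 1)*29)) - 427 = (-1747 + (-13 + (16 + 4*(-5))*29)) - 427 = (-1747 + (-13 + (16 - 20)*29)) - 427 = (-1747 + (-13 - 4*29)) - 427 = (-1747 + (-13 - 116)) - 427 = (-1747 - 129) - 427 = -1876 - 427 = -2303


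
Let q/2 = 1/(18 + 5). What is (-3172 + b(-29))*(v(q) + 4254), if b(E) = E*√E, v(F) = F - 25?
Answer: -308537268/23 - 2820801*I*√29/23 ≈ -1.3415e+7 - 6.6046e+5*I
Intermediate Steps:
q = 2/23 (q = 2/(18 + 5) = 2/23 ≈ 0.086957)
v(F) = -25 + F
b(E) = E^(3/2)
(-3172 + b(-29))*(v(q) + 4254) = (-3172 + (-29)^(3/2))*((-25 + 2/23) + 4254) = (-3172 - 29*I*√29)*(-573/23 + 4254) = (-3172 - 29*I*√29)*(97269/23) = -308537268/23 - 2820801*I*√29/23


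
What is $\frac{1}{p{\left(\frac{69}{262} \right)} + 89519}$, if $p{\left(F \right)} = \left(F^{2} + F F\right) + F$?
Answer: $\frac{17161}{1536242459} \approx 1.1171 \cdot 10^{-5}$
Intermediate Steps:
$p{\left(F \right)} = F + 2 F^{2}$ ($p{\left(F \right)} = \left(F^{2} + F^{2}\right) + F = 2 F^{2} + F = F + 2 F^{2}$)
$\frac{1}{p{\left(\frac{69}{262} \right)} + 89519} = \frac{1}{\frac{69}{262} \left(1 + 2 \cdot \frac{69}{262}\right) + 89519} = \frac{1}{69 \cdot \frac{1}{262} \left(1 + 2 \cdot 69 \cdot \frac{1}{262}\right) + 89519} = \frac{1}{\frac{69 \left(1 + 2 \cdot \frac{69}{262}\right)}{262} + 89519} = \frac{1}{\frac{69 \left(1 + \frac{69}{131}\right)}{262} + 89519} = \frac{1}{\frac{69}{262} \cdot \frac{200}{131} + 89519} = \frac{1}{\frac{6900}{17161} + 89519} = \frac{1}{\frac{1536242459}{17161}} = \frac{17161}{1536242459}$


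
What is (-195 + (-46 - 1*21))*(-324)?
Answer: 84888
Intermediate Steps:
(-195 + (-46 - 1*21))*(-324) = (-195 + (-46 - 21))*(-324) = (-195 - 67)*(-324) = -262*(-324) = 84888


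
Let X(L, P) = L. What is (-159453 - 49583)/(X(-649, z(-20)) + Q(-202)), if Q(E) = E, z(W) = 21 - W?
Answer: 209036/851 ≈ 245.64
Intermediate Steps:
(-159453 - 49583)/(X(-649, z(-20)) + Q(-202)) = (-159453 - 49583)/(-649 - 202) = -209036/(-851) = -209036*(-1/851) = 209036/851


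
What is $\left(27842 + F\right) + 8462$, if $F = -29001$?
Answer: $7303$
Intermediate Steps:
$\left(27842 + F\right) + 8462 = \left(27842 - 29001\right) + 8462 = -1159 + 8462 = 7303$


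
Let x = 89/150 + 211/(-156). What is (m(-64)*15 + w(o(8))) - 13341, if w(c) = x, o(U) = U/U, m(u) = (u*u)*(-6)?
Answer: -496576287/1300 ≈ -3.8198e+5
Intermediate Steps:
m(u) = -6*u² (m(u) = u²*(-6) = -6*u²)
o(U) = 1
x = -987/1300 (x = 89*(1/150) + 211*(-1/156) = 89/150 - 211/156 = -987/1300 ≈ -0.75923)
w(c) = -987/1300
(m(-64)*15 + w(o(8))) - 13341 = (-6*(-64)²*15 - 987/1300) - 13341 = (-6*4096*15 - 987/1300) - 13341 = (-24576*15 - 987/1300) - 13341 = (-368640 - 987/1300) - 13341 = -479232987/1300 - 13341 = -496576287/1300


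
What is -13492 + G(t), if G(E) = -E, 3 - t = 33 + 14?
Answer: -13448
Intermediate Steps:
t = -44 (t = 3 - (33 + 14) = 3 - 1*47 = 3 - 47 = -44)
-13492 + G(t) = -13492 - 1*(-44) = -13492 + 44 = -13448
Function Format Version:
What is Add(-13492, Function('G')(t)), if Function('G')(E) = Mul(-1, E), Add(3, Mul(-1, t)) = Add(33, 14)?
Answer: -13448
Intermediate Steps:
t = -44 (t = Add(3, Mul(-1, Add(33, 14))) = Add(3, Mul(-1, 47)) = Add(3, -47) = -44)
Add(-13492, Function('G')(t)) = Add(-13492, Mul(-1, -44)) = Add(-13492, 44) = -13448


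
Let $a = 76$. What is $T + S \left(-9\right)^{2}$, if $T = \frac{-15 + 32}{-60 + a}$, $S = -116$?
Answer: $- \frac{150319}{16} \approx -9394.9$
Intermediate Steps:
$T = \frac{17}{16}$ ($T = \frac{-15 + 32}{-60 + 76} = \frac{17}{16} \approx 1.0625$)
$T + S \left(-9\right)^{2} = \frac{17}{16} - 116 \left(-9\right)^{2} = \frac{17}{16} - 9396 = - \frac{150319}{16}$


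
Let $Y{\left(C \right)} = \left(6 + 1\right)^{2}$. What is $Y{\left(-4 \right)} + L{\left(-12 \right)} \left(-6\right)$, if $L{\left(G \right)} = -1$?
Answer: $55$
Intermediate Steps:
$Y{\left(C \right)} = 49$ ($Y{\left(C \right)} = 7^{2} = 49$)
$Y{\left(-4 \right)} + L{\left(-12 \right)} \left(-6\right) = 49 - -6 = 49 + 6 = 55$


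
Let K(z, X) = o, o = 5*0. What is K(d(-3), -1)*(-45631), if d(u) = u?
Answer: 0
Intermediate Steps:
o = 0
K(z, X) = 0
K(d(-3), -1)*(-45631) = 0*(-45631) = 0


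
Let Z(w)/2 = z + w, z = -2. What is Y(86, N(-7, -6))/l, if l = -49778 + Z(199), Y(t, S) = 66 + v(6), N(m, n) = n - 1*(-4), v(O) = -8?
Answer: -29/24692 ≈ -0.0011745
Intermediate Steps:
N(m, n) = 4 + n (N(m, n) = n + 4 = 4 + n)
Y(t, S) = 58 (Y(t, S) = 66 - 8 = 58)
Z(w) = -4 + 2*w (Z(w) = 2*(-2 + w) = -4 + 2*w)
l = -49384 (l = -49778 + (-4 + 2*199) = -49778 + (-4 + 398) = -49778 + 394 = -49384)
Y(86, N(-7, -6))/l = 58/(-49384) = 58*(-1/49384) = -29/24692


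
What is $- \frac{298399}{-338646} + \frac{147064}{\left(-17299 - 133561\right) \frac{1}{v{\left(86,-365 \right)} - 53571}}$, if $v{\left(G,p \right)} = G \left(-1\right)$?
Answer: $\frac{668076255281537}{12772033890} \approx 52308.0$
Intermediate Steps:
$v{\left(G,p \right)} = - G$
$- \frac{298399}{-338646} + \frac{147064}{\left(-17299 - 133561\right) \frac{1}{v{\left(86,-365 \right)} - 53571}} = - \frac{298399}{-338646} + \frac{147064}{\left(-17299 - 133561\right) \frac{1}{\left(-1\right) 86 - 53571}} = \left(-298399\right) \left(- \frac{1}{338646}\right) + \frac{147064}{\left(-150860\right) \frac{1}{-86 - 53571}} = \frac{298399}{338646} + \frac{147064}{\left(-150860\right) \frac{1}{-53657}} = \frac{298399}{338646} + \frac{147064}{\left(-150860\right) \left(- \frac{1}{53657}\right)} = \frac{298399}{338646} + \frac{147064}{\frac{150860}{53657}} = \frac{298399}{338646} + 147064 \cdot \frac{53657}{150860} = \frac{298399}{338646} + \frac{1972753262}{37715} = \frac{668076255281537}{12772033890}$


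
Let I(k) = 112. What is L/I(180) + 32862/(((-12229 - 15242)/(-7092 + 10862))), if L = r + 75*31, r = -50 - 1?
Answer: -2302196971/512792 ≈ -4489.5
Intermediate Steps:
r = -51
L = 2274 (L = -51 + 75*31 = -51 + 2325 = 2274)
L/I(180) + 32862/(((-12229 - 15242)/(-7092 + 10862))) = 2274/112 + 32862/(((-12229 - 15242)/(-7092 + 10862))) = 2274*(1/112) + 32862/((-27471/3770)) = 1137/56 + 32862/((-27471*1/3770)) = 1137/56 + 32862/(-27471/3770) = 1137/56 + 32862*(-3770/27471) = 1137/56 - 41296580/9157 = -2302196971/512792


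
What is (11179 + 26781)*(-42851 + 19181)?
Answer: -898513200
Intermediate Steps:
(11179 + 26781)*(-42851 + 19181) = 37960*(-23670) = -898513200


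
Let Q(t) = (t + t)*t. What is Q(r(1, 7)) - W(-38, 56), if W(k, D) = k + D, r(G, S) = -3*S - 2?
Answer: 1040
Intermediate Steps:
r(G, S) = -2 - 3*S
W(k, D) = D + k
Q(t) = 2*t**2 (Q(t) = (2*t)*t = 2*t**2)
Q(r(1, 7)) - W(-38, 56) = 2*(-2 - 3*7)**2 - (56 - 38) = 2*(-2 - 21)**2 - 1*18 = 2*(-23)**2 - 18 = 2*529 - 18 = 1058 - 18 = 1040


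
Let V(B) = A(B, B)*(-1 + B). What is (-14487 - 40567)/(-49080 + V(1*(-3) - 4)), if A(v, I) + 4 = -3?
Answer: 27527/24512 ≈ 1.1230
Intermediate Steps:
A(v, I) = -7 (A(v, I) = -4 - 3 = -7)
V(B) = 7 - 7*B (V(B) = -7*(-1 + B) = 7 - 7*B)
(-14487 - 40567)/(-49080 + V(1*(-3) - 4)) = (-14487 - 40567)/(-49080 + (7 - 7*(1*(-3) - 4))) = -55054/(-49080 + (7 - 7*(-3 - 4))) = -55054/(-49080 + (7 - 7*(-7))) = -55054/(-49080 + (7 + 49)) = -55054/(-49080 + 56) = -55054/(-49024) = -55054*(-1/49024) = 27527/24512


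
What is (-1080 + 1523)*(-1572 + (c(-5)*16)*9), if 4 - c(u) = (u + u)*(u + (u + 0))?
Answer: -6820428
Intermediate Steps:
c(u) = 4 - 4*u² (c(u) = 4 - (u + u)*(u + (u + 0)) = 4 - 2*u*(u + u) = 4 - 2*u*2*u = 4 - 4*u²)
(-1080 + 1523)*(-1572 + (c(-5)*16)*9) = (-1080 + 1523)*(-1572 + ((4 - 4*(-5)²)*16)*9) = 443*(-1572 + ((4 - 4*25)*16)*9) = 443*(-1572 + ((4 - 100)*16)*9) = 443*(-1572 - 96*16*9) = 443*(-1572 - 1536*9) = 443*(-1572 - 13824) = 443*(-15396) = -6820428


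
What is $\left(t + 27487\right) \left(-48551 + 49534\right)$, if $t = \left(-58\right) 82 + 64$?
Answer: $22407485$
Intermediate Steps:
$t = -4692$ ($t = -4756 + 64 = -4692$)
$\left(t + 27487\right) \left(-48551 + 49534\right) = \left(-4692 + 27487\right) \left(-48551 + 49534\right) = 22795 \cdot 983 = 22407485$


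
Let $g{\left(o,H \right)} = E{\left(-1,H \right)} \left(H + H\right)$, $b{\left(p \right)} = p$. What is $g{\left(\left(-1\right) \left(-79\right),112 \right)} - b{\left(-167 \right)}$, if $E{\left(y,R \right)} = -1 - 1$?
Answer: $-281$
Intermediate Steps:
$E{\left(y,R \right)} = -2$
$g{\left(o,H \right)} = - 4 H$ ($g{\left(o,H \right)} = - 2 \left(H + H\right) = - 2 \cdot 2 H = - 4 H$)
$g{\left(\left(-1\right) \left(-79\right),112 \right)} - b{\left(-167 \right)} = \left(-4\right) 112 - -167 = -448 + 167 = -281$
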